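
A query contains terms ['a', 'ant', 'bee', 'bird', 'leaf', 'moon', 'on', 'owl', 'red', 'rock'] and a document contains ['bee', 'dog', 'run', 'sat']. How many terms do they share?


Query terms: ['a', 'ant', 'bee', 'bird', 'leaf', 'moon', 'on', 'owl', 'red', 'rock']
Document terms: ['bee', 'dog', 'run', 'sat']
Common terms: ['bee']
Overlap count = 1

1


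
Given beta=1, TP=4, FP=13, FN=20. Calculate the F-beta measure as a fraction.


P = TP/(TP+FP) = 4/17 = 4/17
R = TP/(TP+FN) = 4/24 = 1/6
beta^2 = 1^2 = 1
(1 + beta^2) = 2
Numerator = (1+beta^2)*P*R = 4/51
Denominator = beta^2*P + R = 4/17 + 1/6 = 41/102
F_beta = 8/41

8/41


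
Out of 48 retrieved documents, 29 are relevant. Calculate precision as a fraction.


Precision = relevant_retrieved / total_retrieved
= 29 / 48
= 29 / (29 + 19)
= 29/48

29/48


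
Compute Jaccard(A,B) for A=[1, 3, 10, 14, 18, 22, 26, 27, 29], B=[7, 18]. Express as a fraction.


A intersect B = [18]
|A intersect B| = 1
A union B = [1, 3, 7, 10, 14, 18, 22, 26, 27, 29]
|A union B| = 10
Jaccard = 1/10 = 1/10

1/10


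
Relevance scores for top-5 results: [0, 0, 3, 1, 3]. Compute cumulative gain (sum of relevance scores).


Cumulative Gain = sum of relevance scores
Position 1: rel=0, running sum=0
Position 2: rel=0, running sum=0
Position 3: rel=3, running sum=3
Position 4: rel=1, running sum=4
Position 5: rel=3, running sum=7
CG = 7

7


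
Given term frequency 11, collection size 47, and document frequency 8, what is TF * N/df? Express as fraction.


TF * (N/df)
= 11 * (47/8)
= 11 * 47/8
= 517/8

517/8


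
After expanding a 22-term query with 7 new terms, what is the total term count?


Original terms: 22
Expansion terms: 7
Total = 22 + 7 = 29

29


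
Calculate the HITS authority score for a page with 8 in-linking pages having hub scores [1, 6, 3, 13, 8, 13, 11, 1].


Authority = sum of hub scores of in-linkers
In-link 1: hub score = 1
In-link 2: hub score = 6
In-link 3: hub score = 3
In-link 4: hub score = 13
In-link 5: hub score = 8
In-link 6: hub score = 13
In-link 7: hub score = 11
In-link 8: hub score = 1
Authority = 1 + 6 + 3 + 13 + 8 + 13 + 11 + 1 = 56

56


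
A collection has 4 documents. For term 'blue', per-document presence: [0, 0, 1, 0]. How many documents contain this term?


Checking each document for 'blue':
Doc 1: absent
Doc 2: absent
Doc 3: present
Doc 4: absent
df = sum of presences = 0 + 0 + 1 + 0 = 1

1


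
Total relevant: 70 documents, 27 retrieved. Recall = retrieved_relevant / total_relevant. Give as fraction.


Recall = retrieved_relevant / total_relevant
= 27 / 70
= 27 / (27 + 43)
= 27/70

27/70


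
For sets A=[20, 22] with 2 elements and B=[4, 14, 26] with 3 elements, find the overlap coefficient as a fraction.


A intersect B = []
|A intersect B| = 0
min(|A|, |B|) = min(2, 3) = 2
Overlap = 0 / 2 = 0

0


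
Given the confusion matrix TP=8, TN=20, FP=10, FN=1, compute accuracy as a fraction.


Accuracy = (TP + TN) / (TP + TN + FP + FN)
TP + TN = 8 + 20 = 28
Total = 8 + 20 + 10 + 1 = 39
Accuracy = 28 / 39 = 28/39

28/39


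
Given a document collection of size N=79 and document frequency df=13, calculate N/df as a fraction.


IDF ratio = N / df
= 79 / 13
= 79/13

79/13


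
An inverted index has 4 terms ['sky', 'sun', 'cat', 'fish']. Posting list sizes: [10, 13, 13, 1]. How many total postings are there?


Summing posting list sizes:
'sky': 10 postings
'sun': 13 postings
'cat': 13 postings
'fish': 1 postings
Total = 10 + 13 + 13 + 1 = 37

37


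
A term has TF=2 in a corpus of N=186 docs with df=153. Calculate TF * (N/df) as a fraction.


TF * (N/df)
= 2 * (186/153)
= 2 * 62/51
= 124/51

124/51


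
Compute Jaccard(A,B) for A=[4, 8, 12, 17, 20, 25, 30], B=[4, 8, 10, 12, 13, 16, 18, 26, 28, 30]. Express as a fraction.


A intersect B = [4, 8, 12, 30]
|A intersect B| = 4
A union B = [4, 8, 10, 12, 13, 16, 17, 18, 20, 25, 26, 28, 30]
|A union B| = 13
Jaccard = 4/13 = 4/13

4/13


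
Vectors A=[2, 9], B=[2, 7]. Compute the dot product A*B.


Dot product = sum of element-wise products
A[0]*B[0] = 2*2 = 4
A[1]*B[1] = 9*7 = 63
Sum = 4 + 63 = 67

67


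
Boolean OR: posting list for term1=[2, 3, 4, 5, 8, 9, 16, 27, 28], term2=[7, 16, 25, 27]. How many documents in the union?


Boolean OR: find union of posting lists
term1 docs: [2, 3, 4, 5, 8, 9, 16, 27, 28]
term2 docs: [7, 16, 25, 27]
Union: [2, 3, 4, 5, 7, 8, 9, 16, 25, 27, 28]
|union| = 11

11


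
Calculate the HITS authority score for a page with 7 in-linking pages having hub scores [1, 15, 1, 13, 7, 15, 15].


Authority = sum of hub scores of in-linkers
In-link 1: hub score = 1
In-link 2: hub score = 15
In-link 3: hub score = 1
In-link 4: hub score = 13
In-link 5: hub score = 7
In-link 6: hub score = 15
In-link 7: hub score = 15
Authority = 1 + 15 + 1 + 13 + 7 + 15 + 15 = 67

67


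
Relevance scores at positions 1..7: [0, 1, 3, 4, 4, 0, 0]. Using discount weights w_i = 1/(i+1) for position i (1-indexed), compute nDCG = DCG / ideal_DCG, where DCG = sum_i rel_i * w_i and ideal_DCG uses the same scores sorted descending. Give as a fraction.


Position discount weights w_i = 1/(i+1) for i=1..7:
Weights = [1/2, 1/3, 1/4, 1/5, 1/6, 1/7, 1/8]
Actual relevance: [0, 1, 3, 4, 4, 0, 0]
DCG = 0/2 + 1/3 + 3/4 + 4/5 + 4/6 + 0/7 + 0/8 = 51/20
Ideal relevance (sorted desc): [4, 4, 3, 1, 0, 0, 0]
Ideal DCG = 4/2 + 4/3 + 3/4 + 1/5 + 0/6 + 0/7 + 0/8 = 257/60
nDCG = DCG / ideal_DCG = 51/20 / 257/60 = 153/257

153/257


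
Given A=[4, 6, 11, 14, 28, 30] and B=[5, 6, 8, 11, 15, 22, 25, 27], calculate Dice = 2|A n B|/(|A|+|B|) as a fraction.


A intersect B = [6, 11]
|A intersect B| = 2
|A| = 6, |B| = 8
Dice = 2*2 / (6+8)
= 4 / 14 = 2/7

2/7


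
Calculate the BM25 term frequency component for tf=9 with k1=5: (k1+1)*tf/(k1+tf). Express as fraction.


BM25 TF component = (k1+1)*tf / (k1+tf)
k1 = 5, tf = 9
Numerator = (5+1)*9 = 54
Denominator = 5 + 9 = 14
= 54/14 = 27/7

27/7


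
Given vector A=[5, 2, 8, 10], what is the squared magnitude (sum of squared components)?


|A|^2 = sum of squared components
A[0]^2 = 5^2 = 25
A[1]^2 = 2^2 = 4
A[2]^2 = 8^2 = 64
A[3]^2 = 10^2 = 100
Sum = 25 + 4 + 64 + 100 = 193

193


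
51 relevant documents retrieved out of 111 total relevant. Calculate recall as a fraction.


Recall = retrieved_relevant / total_relevant
= 51 / 111
= 51 / (51 + 60)
= 17/37

17/37


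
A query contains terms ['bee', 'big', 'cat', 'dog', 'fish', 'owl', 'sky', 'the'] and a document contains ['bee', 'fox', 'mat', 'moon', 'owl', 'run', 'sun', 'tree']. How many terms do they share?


Query terms: ['bee', 'big', 'cat', 'dog', 'fish', 'owl', 'sky', 'the']
Document terms: ['bee', 'fox', 'mat', 'moon', 'owl', 'run', 'sun', 'tree']
Common terms: ['bee', 'owl']
Overlap count = 2

2


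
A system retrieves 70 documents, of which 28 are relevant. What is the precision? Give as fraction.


Precision = relevant_retrieved / total_retrieved
= 28 / 70
= 28 / (28 + 42)
= 2/5

2/5


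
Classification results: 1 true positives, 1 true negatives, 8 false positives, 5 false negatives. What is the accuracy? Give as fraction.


Accuracy = (TP + TN) / (TP + TN + FP + FN)
TP + TN = 1 + 1 = 2
Total = 1 + 1 + 8 + 5 = 15
Accuracy = 2 / 15 = 2/15

2/15


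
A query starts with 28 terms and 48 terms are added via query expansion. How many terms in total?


Original terms: 28
Expansion terms: 48
Total = 28 + 48 = 76

76


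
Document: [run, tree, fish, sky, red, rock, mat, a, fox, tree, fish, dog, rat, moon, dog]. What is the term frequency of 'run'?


Document has 15 words
Scanning for 'run':
Found at positions: [0]
Count = 1

1


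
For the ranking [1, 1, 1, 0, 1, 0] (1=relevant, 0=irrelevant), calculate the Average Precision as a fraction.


Computing P@k for each relevant position:
Position 1: relevant, P@1 = 1/1 = 1
Position 2: relevant, P@2 = 2/2 = 1
Position 3: relevant, P@3 = 3/3 = 1
Position 4: not relevant
Position 5: relevant, P@5 = 4/5 = 4/5
Position 6: not relevant
Sum of P@k = 1 + 1 + 1 + 4/5 = 19/5
AP = 19/5 / 4 = 19/20

19/20


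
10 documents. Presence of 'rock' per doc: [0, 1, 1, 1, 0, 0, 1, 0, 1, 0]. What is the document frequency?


Checking each document for 'rock':
Doc 1: absent
Doc 2: present
Doc 3: present
Doc 4: present
Doc 5: absent
Doc 6: absent
Doc 7: present
Doc 8: absent
Doc 9: present
Doc 10: absent
df = sum of presences = 0 + 1 + 1 + 1 + 0 + 0 + 1 + 0 + 1 + 0 = 5

5


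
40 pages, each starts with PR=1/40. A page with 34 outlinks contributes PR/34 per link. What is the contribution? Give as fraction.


Initial PR = 1/40 = 1/40
Outlinks = 34
Contribution per link = PR / outlinks
= 1/40 / 34
= 1/1360

1/1360


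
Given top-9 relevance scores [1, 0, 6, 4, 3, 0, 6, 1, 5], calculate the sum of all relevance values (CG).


Cumulative Gain = sum of relevance scores
Position 1: rel=1, running sum=1
Position 2: rel=0, running sum=1
Position 3: rel=6, running sum=7
Position 4: rel=4, running sum=11
Position 5: rel=3, running sum=14
Position 6: rel=0, running sum=14
Position 7: rel=6, running sum=20
Position 8: rel=1, running sum=21
Position 9: rel=5, running sum=26
CG = 26

26


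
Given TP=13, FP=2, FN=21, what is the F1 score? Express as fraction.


F1 = 2 * P * R / (P + R)
P = TP/(TP+FP) = 13/15 = 13/15
R = TP/(TP+FN) = 13/34 = 13/34
2 * P * R = 2 * 13/15 * 13/34 = 169/255
P + R = 13/15 + 13/34 = 637/510
F1 = 169/255 / 637/510 = 26/49

26/49


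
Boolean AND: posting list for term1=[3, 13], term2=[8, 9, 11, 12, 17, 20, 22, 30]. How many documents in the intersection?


Boolean AND: find intersection of posting lists
term1 docs: [3, 13]
term2 docs: [8, 9, 11, 12, 17, 20, 22, 30]
Intersection: []
|intersection| = 0

0


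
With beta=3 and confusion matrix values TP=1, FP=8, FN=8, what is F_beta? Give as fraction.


P = TP/(TP+FP) = 1/9 = 1/9
R = TP/(TP+FN) = 1/9 = 1/9
beta^2 = 3^2 = 9
(1 + beta^2) = 10
Numerator = (1+beta^2)*P*R = 10/81
Denominator = beta^2*P + R = 1 + 1/9 = 10/9
F_beta = 1/9

1/9


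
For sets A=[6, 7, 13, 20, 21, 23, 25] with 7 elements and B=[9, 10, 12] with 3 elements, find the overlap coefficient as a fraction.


A intersect B = []
|A intersect B| = 0
min(|A|, |B|) = min(7, 3) = 3
Overlap = 0 / 3 = 0

0


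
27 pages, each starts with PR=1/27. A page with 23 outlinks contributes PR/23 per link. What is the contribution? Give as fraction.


Initial PR = 1/27 = 1/27
Outlinks = 23
Contribution per link = PR / outlinks
= 1/27 / 23
= 1/621

1/621


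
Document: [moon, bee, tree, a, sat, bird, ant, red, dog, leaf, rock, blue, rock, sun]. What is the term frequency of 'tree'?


Document has 14 words
Scanning for 'tree':
Found at positions: [2]
Count = 1

1


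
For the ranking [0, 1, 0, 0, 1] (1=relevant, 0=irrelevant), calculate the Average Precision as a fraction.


Computing P@k for each relevant position:
Position 1: not relevant
Position 2: relevant, P@2 = 1/2 = 1/2
Position 3: not relevant
Position 4: not relevant
Position 5: relevant, P@5 = 2/5 = 2/5
Sum of P@k = 1/2 + 2/5 = 9/10
AP = 9/10 / 2 = 9/20

9/20


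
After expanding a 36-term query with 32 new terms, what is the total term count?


Original terms: 36
Expansion terms: 32
Total = 36 + 32 = 68

68


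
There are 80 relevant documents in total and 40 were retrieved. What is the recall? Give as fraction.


Recall = retrieved_relevant / total_relevant
= 40 / 80
= 40 / (40 + 40)
= 1/2

1/2


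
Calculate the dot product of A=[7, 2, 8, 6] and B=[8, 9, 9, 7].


Dot product = sum of element-wise products
A[0]*B[0] = 7*8 = 56
A[1]*B[1] = 2*9 = 18
A[2]*B[2] = 8*9 = 72
A[3]*B[3] = 6*7 = 42
Sum = 56 + 18 + 72 + 42 = 188

188


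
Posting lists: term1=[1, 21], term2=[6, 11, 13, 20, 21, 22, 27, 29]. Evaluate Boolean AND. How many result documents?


Boolean AND: find intersection of posting lists
term1 docs: [1, 21]
term2 docs: [6, 11, 13, 20, 21, 22, 27, 29]
Intersection: [21]
|intersection| = 1

1


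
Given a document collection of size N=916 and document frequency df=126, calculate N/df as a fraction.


IDF ratio = N / df
= 916 / 126
= 458/63

458/63


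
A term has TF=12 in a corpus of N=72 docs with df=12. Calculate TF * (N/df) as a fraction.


TF * (N/df)
= 12 * (72/12)
= 12 * 6
= 72

72


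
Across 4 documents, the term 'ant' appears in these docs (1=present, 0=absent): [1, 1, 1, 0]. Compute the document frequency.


Checking each document for 'ant':
Doc 1: present
Doc 2: present
Doc 3: present
Doc 4: absent
df = sum of presences = 1 + 1 + 1 + 0 = 3

3


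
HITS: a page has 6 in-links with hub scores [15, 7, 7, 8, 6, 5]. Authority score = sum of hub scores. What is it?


Authority = sum of hub scores of in-linkers
In-link 1: hub score = 15
In-link 2: hub score = 7
In-link 3: hub score = 7
In-link 4: hub score = 8
In-link 5: hub score = 6
In-link 6: hub score = 5
Authority = 15 + 7 + 7 + 8 + 6 + 5 = 48

48


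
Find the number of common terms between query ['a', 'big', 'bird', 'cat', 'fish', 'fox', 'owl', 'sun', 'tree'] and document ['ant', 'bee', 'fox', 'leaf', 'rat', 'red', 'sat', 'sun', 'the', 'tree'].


Query terms: ['a', 'big', 'bird', 'cat', 'fish', 'fox', 'owl', 'sun', 'tree']
Document terms: ['ant', 'bee', 'fox', 'leaf', 'rat', 'red', 'sat', 'sun', 'the', 'tree']
Common terms: ['fox', 'sun', 'tree']
Overlap count = 3

3


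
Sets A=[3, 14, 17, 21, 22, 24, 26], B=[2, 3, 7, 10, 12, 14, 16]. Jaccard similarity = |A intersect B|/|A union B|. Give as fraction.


A intersect B = [3, 14]
|A intersect B| = 2
A union B = [2, 3, 7, 10, 12, 14, 16, 17, 21, 22, 24, 26]
|A union B| = 12
Jaccard = 2/12 = 1/6

1/6


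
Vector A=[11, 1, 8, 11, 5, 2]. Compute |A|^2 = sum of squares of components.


|A|^2 = sum of squared components
A[0]^2 = 11^2 = 121
A[1]^2 = 1^2 = 1
A[2]^2 = 8^2 = 64
A[3]^2 = 11^2 = 121
A[4]^2 = 5^2 = 25
A[5]^2 = 2^2 = 4
Sum = 121 + 1 + 64 + 121 + 25 + 4 = 336

336


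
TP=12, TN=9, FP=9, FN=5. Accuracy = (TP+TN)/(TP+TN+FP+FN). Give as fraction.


Accuracy = (TP + TN) / (TP + TN + FP + FN)
TP + TN = 12 + 9 = 21
Total = 12 + 9 + 9 + 5 = 35
Accuracy = 21 / 35 = 3/5

3/5


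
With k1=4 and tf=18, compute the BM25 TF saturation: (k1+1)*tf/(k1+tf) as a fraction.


BM25 TF component = (k1+1)*tf / (k1+tf)
k1 = 4, tf = 18
Numerator = (4+1)*18 = 90
Denominator = 4 + 18 = 22
= 90/22 = 45/11

45/11


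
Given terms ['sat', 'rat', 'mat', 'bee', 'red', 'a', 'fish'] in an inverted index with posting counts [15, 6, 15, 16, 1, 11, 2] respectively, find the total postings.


Summing posting list sizes:
'sat': 15 postings
'rat': 6 postings
'mat': 15 postings
'bee': 16 postings
'red': 1 postings
'a': 11 postings
'fish': 2 postings
Total = 15 + 6 + 15 + 16 + 1 + 11 + 2 = 66

66


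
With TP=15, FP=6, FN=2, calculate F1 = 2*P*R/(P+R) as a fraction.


F1 = 2 * P * R / (P + R)
P = TP/(TP+FP) = 15/21 = 5/7
R = TP/(TP+FN) = 15/17 = 15/17
2 * P * R = 2 * 5/7 * 15/17 = 150/119
P + R = 5/7 + 15/17 = 190/119
F1 = 150/119 / 190/119 = 15/19

15/19


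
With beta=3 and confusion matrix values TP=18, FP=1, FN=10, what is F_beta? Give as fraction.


P = TP/(TP+FP) = 18/19 = 18/19
R = TP/(TP+FN) = 18/28 = 9/14
beta^2 = 3^2 = 9
(1 + beta^2) = 10
Numerator = (1+beta^2)*P*R = 810/133
Denominator = beta^2*P + R = 162/19 + 9/14 = 2439/266
F_beta = 180/271

180/271


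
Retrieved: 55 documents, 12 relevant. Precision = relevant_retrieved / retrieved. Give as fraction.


Precision = relevant_retrieved / total_retrieved
= 12 / 55
= 12 / (12 + 43)
= 12/55

12/55


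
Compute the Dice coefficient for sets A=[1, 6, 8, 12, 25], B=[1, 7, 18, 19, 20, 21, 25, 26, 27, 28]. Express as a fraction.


A intersect B = [1, 25]
|A intersect B| = 2
|A| = 5, |B| = 10
Dice = 2*2 / (5+10)
= 4 / 15 = 4/15

4/15


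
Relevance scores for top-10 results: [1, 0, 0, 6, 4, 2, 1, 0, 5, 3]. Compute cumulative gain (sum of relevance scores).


Cumulative Gain = sum of relevance scores
Position 1: rel=1, running sum=1
Position 2: rel=0, running sum=1
Position 3: rel=0, running sum=1
Position 4: rel=6, running sum=7
Position 5: rel=4, running sum=11
Position 6: rel=2, running sum=13
Position 7: rel=1, running sum=14
Position 8: rel=0, running sum=14
Position 9: rel=5, running sum=19
Position 10: rel=3, running sum=22
CG = 22

22


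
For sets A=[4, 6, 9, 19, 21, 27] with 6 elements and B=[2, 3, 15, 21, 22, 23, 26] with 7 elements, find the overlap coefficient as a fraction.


A intersect B = [21]
|A intersect B| = 1
min(|A|, |B|) = min(6, 7) = 6
Overlap = 1 / 6 = 1/6

1/6


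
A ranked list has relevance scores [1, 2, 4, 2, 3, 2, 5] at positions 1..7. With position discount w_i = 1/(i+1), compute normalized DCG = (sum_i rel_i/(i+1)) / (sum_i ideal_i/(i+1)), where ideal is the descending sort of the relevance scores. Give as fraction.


Position discount weights w_i = 1/(i+1) for i=1..7:
Weights = [1/2, 1/3, 1/4, 1/5, 1/6, 1/7, 1/8]
Actual relevance: [1, 2, 4, 2, 3, 2, 5]
DCG = 1/2 + 2/3 + 4/4 + 2/5 + 3/6 + 2/7 + 5/8 = 3341/840
Ideal relevance (sorted desc): [5, 4, 3, 2, 2, 2, 1]
Ideal DCG = 5/2 + 4/3 + 3/4 + 2/5 + 2/6 + 2/7 + 1/8 = 4811/840
nDCG = DCG / ideal_DCG = 3341/840 / 4811/840 = 3341/4811

3341/4811


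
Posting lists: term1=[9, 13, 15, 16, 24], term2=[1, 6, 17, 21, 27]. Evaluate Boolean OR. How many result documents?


Boolean OR: find union of posting lists
term1 docs: [9, 13, 15, 16, 24]
term2 docs: [1, 6, 17, 21, 27]
Union: [1, 6, 9, 13, 15, 16, 17, 21, 24, 27]
|union| = 10

10


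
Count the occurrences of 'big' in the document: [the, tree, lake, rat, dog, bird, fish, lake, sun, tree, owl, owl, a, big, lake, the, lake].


Document has 17 words
Scanning for 'big':
Found at positions: [13]
Count = 1

1


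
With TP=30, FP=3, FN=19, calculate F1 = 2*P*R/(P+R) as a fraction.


F1 = 2 * P * R / (P + R)
P = TP/(TP+FP) = 30/33 = 10/11
R = TP/(TP+FN) = 30/49 = 30/49
2 * P * R = 2 * 10/11 * 30/49 = 600/539
P + R = 10/11 + 30/49 = 820/539
F1 = 600/539 / 820/539 = 30/41

30/41


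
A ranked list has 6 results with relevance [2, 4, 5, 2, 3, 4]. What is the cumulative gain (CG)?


Cumulative Gain = sum of relevance scores
Position 1: rel=2, running sum=2
Position 2: rel=4, running sum=6
Position 3: rel=5, running sum=11
Position 4: rel=2, running sum=13
Position 5: rel=3, running sum=16
Position 6: rel=4, running sum=20
CG = 20

20


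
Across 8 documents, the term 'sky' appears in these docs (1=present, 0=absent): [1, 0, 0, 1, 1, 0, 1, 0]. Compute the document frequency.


Checking each document for 'sky':
Doc 1: present
Doc 2: absent
Doc 3: absent
Doc 4: present
Doc 5: present
Doc 6: absent
Doc 7: present
Doc 8: absent
df = sum of presences = 1 + 0 + 0 + 1 + 1 + 0 + 1 + 0 = 4

4


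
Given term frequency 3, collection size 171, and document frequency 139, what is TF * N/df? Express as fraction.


TF * (N/df)
= 3 * (171/139)
= 3 * 171/139
= 513/139

513/139


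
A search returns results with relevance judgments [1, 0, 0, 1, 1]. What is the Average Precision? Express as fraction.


Computing P@k for each relevant position:
Position 1: relevant, P@1 = 1/1 = 1
Position 2: not relevant
Position 3: not relevant
Position 4: relevant, P@4 = 2/4 = 1/2
Position 5: relevant, P@5 = 3/5 = 3/5
Sum of P@k = 1 + 1/2 + 3/5 = 21/10
AP = 21/10 / 3 = 7/10

7/10


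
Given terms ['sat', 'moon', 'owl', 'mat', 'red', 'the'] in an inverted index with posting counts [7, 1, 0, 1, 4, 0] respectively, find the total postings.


Summing posting list sizes:
'sat': 7 postings
'moon': 1 postings
'owl': 0 postings
'mat': 1 postings
'red': 4 postings
'the': 0 postings
Total = 7 + 1 + 0 + 1 + 4 + 0 = 13

13


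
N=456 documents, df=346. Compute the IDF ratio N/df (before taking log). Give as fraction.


IDF ratio = N / df
= 456 / 346
= 228/173

228/173


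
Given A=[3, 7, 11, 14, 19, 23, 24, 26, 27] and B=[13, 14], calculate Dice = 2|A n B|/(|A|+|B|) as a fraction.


A intersect B = [14]
|A intersect B| = 1
|A| = 9, |B| = 2
Dice = 2*1 / (9+2)
= 2 / 11 = 2/11

2/11


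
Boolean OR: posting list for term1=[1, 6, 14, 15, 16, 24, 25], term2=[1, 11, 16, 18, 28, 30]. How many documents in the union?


Boolean OR: find union of posting lists
term1 docs: [1, 6, 14, 15, 16, 24, 25]
term2 docs: [1, 11, 16, 18, 28, 30]
Union: [1, 6, 11, 14, 15, 16, 18, 24, 25, 28, 30]
|union| = 11

11


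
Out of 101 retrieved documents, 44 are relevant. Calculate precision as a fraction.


Precision = relevant_retrieved / total_retrieved
= 44 / 101
= 44 / (44 + 57)
= 44/101

44/101


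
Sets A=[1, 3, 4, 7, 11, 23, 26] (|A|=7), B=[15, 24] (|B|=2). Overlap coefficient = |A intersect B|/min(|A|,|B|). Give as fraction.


A intersect B = []
|A intersect B| = 0
min(|A|, |B|) = min(7, 2) = 2
Overlap = 0 / 2 = 0

0


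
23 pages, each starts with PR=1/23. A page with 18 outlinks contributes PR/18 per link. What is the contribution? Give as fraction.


Initial PR = 1/23 = 1/23
Outlinks = 18
Contribution per link = PR / outlinks
= 1/23 / 18
= 1/414

1/414


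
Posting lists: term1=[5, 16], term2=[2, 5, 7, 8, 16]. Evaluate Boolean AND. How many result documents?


Boolean AND: find intersection of posting lists
term1 docs: [5, 16]
term2 docs: [2, 5, 7, 8, 16]
Intersection: [5, 16]
|intersection| = 2

2


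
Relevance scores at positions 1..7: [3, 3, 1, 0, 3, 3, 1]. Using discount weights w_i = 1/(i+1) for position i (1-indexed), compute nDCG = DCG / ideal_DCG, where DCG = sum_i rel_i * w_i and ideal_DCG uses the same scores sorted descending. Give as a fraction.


Position discount weights w_i = 1/(i+1) for i=1..7:
Weights = [1/2, 1/3, 1/4, 1/5, 1/6, 1/7, 1/8]
Actual relevance: [3, 3, 1, 0, 3, 3, 1]
DCG = 3/2 + 3/3 + 1/4 + 0/5 + 3/6 + 3/7 + 1/8 = 213/56
Ideal relevance (sorted desc): [3, 3, 3, 3, 1, 1, 0]
Ideal DCG = 3/2 + 3/3 + 3/4 + 3/5 + 1/6 + 1/7 + 0/8 = 1747/420
nDCG = DCG / ideal_DCG = 213/56 / 1747/420 = 3195/3494

3195/3494


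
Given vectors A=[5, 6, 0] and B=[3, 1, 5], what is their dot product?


Dot product = sum of element-wise products
A[0]*B[0] = 5*3 = 15
A[1]*B[1] = 6*1 = 6
A[2]*B[2] = 0*5 = 0
Sum = 15 + 6 + 0 = 21

21


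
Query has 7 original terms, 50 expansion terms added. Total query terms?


Original terms: 7
Expansion terms: 50
Total = 7 + 50 = 57

57


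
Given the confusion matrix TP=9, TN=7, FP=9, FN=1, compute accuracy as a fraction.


Accuracy = (TP + TN) / (TP + TN + FP + FN)
TP + TN = 9 + 7 = 16
Total = 9 + 7 + 9 + 1 = 26
Accuracy = 16 / 26 = 8/13

8/13


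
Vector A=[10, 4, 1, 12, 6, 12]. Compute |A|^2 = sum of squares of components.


|A|^2 = sum of squared components
A[0]^2 = 10^2 = 100
A[1]^2 = 4^2 = 16
A[2]^2 = 1^2 = 1
A[3]^2 = 12^2 = 144
A[4]^2 = 6^2 = 36
A[5]^2 = 12^2 = 144
Sum = 100 + 16 + 1 + 144 + 36 + 144 = 441

441


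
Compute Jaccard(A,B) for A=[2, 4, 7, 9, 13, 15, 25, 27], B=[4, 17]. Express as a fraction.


A intersect B = [4]
|A intersect B| = 1
A union B = [2, 4, 7, 9, 13, 15, 17, 25, 27]
|A union B| = 9
Jaccard = 1/9 = 1/9

1/9


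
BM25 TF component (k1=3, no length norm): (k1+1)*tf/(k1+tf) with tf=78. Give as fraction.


BM25 TF component = (k1+1)*tf / (k1+tf)
k1 = 3, tf = 78
Numerator = (3+1)*78 = 312
Denominator = 3 + 78 = 81
= 312/81 = 104/27

104/27


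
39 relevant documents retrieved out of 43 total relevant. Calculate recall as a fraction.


Recall = retrieved_relevant / total_relevant
= 39 / 43
= 39 / (39 + 4)
= 39/43

39/43


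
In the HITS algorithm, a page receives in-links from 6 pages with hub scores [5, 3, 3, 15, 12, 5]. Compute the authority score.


Authority = sum of hub scores of in-linkers
In-link 1: hub score = 5
In-link 2: hub score = 3
In-link 3: hub score = 3
In-link 4: hub score = 15
In-link 5: hub score = 12
In-link 6: hub score = 5
Authority = 5 + 3 + 3 + 15 + 12 + 5 = 43

43


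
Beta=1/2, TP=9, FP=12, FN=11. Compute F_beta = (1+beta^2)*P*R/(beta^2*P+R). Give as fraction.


P = TP/(TP+FP) = 9/21 = 3/7
R = TP/(TP+FN) = 9/20 = 9/20
beta^2 = 1/2^2 = 1/4
(1 + beta^2) = 5/4
Numerator = (1+beta^2)*P*R = 27/112
Denominator = beta^2*P + R = 3/28 + 9/20 = 39/70
F_beta = 45/104

45/104


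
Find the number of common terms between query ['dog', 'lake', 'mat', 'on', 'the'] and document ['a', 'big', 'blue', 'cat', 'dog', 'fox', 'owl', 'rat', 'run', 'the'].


Query terms: ['dog', 'lake', 'mat', 'on', 'the']
Document terms: ['a', 'big', 'blue', 'cat', 'dog', 'fox', 'owl', 'rat', 'run', 'the']
Common terms: ['dog', 'the']
Overlap count = 2

2


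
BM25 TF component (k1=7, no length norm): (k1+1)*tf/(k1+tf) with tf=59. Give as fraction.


BM25 TF component = (k1+1)*tf / (k1+tf)
k1 = 7, tf = 59
Numerator = (7+1)*59 = 472
Denominator = 7 + 59 = 66
= 472/66 = 236/33

236/33


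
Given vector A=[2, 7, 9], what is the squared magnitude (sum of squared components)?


|A|^2 = sum of squared components
A[0]^2 = 2^2 = 4
A[1]^2 = 7^2 = 49
A[2]^2 = 9^2 = 81
Sum = 4 + 49 + 81 = 134

134


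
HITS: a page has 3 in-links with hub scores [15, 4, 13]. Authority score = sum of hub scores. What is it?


Authority = sum of hub scores of in-linkers
In-link 1: hub score = 15
In-link 2: hub score = 4
In-link 3: hub score = 13
Authority = 15 + 4 + 13 = 32

32


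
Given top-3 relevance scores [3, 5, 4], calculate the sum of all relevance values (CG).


Cumulative Gain = sum of relevance scores
Position 1: rel=3, running sum=3
Position 2: rel=5, running sum=8
Position 3: rel=4, running sum=12
CG = 12

12


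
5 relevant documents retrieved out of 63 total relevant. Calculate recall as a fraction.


Recall = retrieved_relevant / total_relevant
= 5 / 63
= 5 / (5 + 58)
= 5/63

5/63


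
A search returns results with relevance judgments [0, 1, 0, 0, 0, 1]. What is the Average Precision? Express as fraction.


Computing P@k for each relevant position:
Position 1: not relevant
Position 2: relevant, P@2 = 1/2 = 1/2
Position 3: not relevant
Position 4: not relevant
Position 5: not relevant
Position 6: relevant, P@6 = 2/6 = 1/3
Sum of P@k = 1/2 + 1/3 = 5/6
AP = 5/6 / 2 = 5/12

5/12


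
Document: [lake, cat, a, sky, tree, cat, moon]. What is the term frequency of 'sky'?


Document has 7 words
Scanning for 'sky':
Found at positions: [3]
Count = 1

1


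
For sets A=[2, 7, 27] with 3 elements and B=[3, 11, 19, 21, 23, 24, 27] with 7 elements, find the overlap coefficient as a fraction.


A intersect B = [27]
|A intersect B| = 1
min(|A|, |B|) = min(3, 7) = 3
Overlap = 1 / 3 = 1/3

1/3


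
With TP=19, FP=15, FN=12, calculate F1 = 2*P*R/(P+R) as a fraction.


F1 = 2 * P * R / (P + R)
P = TP/(TP+FP) = 19/34 = 19/34
R = TP/(TP+FN) = 19/31 = 19/31
2 * P * R = 2 * 19/34 * 19/31 = 361/527
P + R = 19/34 + 19/31 = 1235/1054
F1 = 361/527 / 1235/1054 = 38/65

38/65


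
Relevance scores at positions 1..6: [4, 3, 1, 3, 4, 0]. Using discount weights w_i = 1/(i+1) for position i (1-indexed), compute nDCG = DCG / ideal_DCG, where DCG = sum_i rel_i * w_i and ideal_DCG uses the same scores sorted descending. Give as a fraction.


Position discount weights w_i = 1/(i+1) for i=1..6:
Weights = [1/2, 1/3, 1/4, 1/5, 1/6, 1/7]
Actual relevance: [4, 3, 1, 3, 4, 0]
DCG = 4/2 + 3/3 + 1/4 + 3/5 + 4/6 + 0/7 = 271/60
Ideal relevance (sorted desc): [4, 4, 3, 3, 1, 0]
Ideal DCG = 4/2 + 4/3 + 3/4 + 3/5 + 1/6 + 0/7 = 97/20
nDCG = DCG / ideal_DCG = 271/60 / 97/20 = 271/291

271/291


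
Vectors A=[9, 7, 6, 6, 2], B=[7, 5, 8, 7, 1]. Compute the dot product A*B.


Dot product = sum of element-wise products
A[0]*B[0] = 9*7 = 63
A[1]*B[1] = 7*5 = 35
A[2]*B[2] = 6*8 = 48
A[3]*B[3] = 6*7 = 42
A[4]*B[4] = 2*1 = 2
Sum = 63 + 35 + 48 + 42 + 2 = 190

190


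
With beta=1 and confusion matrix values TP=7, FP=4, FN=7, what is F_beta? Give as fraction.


P = TP/(TP+FP) = 7/11 = 7/11
R = TP/(TP+FN) = 7/14 = 1/2
beta^2 = 1^2 = 1
(1 + beta^2) = 2
Numerator = (1+beta^2)*P*R = 7/11
Denominator = beta^2*P + R = 7/11 + 1/2 = 25/22
F_beta = 14/25

14/25


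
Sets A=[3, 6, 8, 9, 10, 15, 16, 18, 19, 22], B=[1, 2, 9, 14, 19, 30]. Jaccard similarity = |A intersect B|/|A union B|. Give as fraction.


A intersect B = [9, 19]
|A intersect B| = 2
A union B = [1, 2, 3, 6, 8, 9, 10, 14, 15, 16, 18, 19, 22, 30]
|A union B| = 14
Jaccard = 2/14 = 1/7

1/7


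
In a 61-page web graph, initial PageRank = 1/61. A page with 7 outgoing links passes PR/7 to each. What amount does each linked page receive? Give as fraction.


Initial PR = 1/61 = 1/61
Outlinks = 7
Contribution per link = PR / outlinks
= 1/61 / 7
= 1/427

1/427


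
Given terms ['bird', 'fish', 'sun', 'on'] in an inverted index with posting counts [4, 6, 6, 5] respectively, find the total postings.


Summing posting list sizes:
'bird': 4 postings
'fish': 6 postings
'sun': 6 postings
'on': 5 postings
Total = 4 + 6 + 6 + 5 = 21

21


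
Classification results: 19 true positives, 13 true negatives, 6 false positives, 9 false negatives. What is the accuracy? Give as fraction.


Accuracy = (TP + TN) / (TP + TN + FP + FN)
TP + TN = 19 + 13 = 32
Total = 19 + 13 + 6 + 9 = 47
Accuracy = 32 / 47 = 32/47

32/47


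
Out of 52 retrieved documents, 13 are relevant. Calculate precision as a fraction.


Precision = relevant_retrieved / total_retrieved
= 13 / 52
= 13 / (13 + 39)
= 1/4

1/4


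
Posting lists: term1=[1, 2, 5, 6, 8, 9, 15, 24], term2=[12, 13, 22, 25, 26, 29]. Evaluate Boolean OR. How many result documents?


Boolean OR: find union of posting lists
term1 docs: [1, 2, 5, 6, 8, 9, 15, 24]
term2 docs: [12, 13, 22, 25, 26, 29]
Union: [1, 2, 5, 6, 8, 9, 12, 13, 15, 22, 24, 25, 26, 29]
|union| = 14

14


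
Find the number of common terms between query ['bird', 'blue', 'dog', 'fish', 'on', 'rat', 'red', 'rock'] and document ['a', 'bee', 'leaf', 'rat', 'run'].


Query terms: ['bird', 'blue', 'dog', 'fish', 'on', 'rat', 'red', 'rock']
Document terms: ['a', 'bee', 'leaf', 'rat', 'run']
Common terms: ['rat']
Overlap count = 1

1


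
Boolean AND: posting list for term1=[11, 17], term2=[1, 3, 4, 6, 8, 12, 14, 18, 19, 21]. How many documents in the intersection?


Boolean AND: find intersection of posting lists
term1 docs: [11, 17]
term2 docs: [1, 3, 4, 6, 8, 12, 14, 18, 19, 21]
Intersection: []
|intersection| = 0

0


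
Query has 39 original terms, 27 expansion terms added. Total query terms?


Original terms: 39
Expansion terms: 27
Total = 39 + 27 = 66

66


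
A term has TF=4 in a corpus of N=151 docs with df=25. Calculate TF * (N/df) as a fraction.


TF * (N/df)
= 4 * (151/25)
= 4 * 151/25
= 604/25

604/25


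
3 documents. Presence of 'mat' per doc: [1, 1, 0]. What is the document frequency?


Checking each document for 'mat':
Doc 1: present
Doc 2: present
Doc 3: absent
df = sum of presences = 1 + 1 + 0 = 2

2


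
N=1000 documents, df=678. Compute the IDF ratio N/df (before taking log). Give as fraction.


IDF ratio = N / df
= 1000 / 678
= 500/339

500/339


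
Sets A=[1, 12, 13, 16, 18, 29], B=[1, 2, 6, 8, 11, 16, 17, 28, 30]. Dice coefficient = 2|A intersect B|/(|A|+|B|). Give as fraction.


A intersect B = [1, 16]
|A intersect B| = 2
|A| = 6, |B| = 9
Dice = 2*2 / (6+9)
= 4 / 15 = 4/15

4/15


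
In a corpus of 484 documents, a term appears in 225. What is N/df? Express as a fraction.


IDF ratio = N / df
= 484 / 225
= 484/225

484/225


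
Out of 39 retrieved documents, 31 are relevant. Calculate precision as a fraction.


Precision = relevant_retrieved / total_retrieved
= 31 / 39
= 31 / (31 + 8)
= 31/39

31/39


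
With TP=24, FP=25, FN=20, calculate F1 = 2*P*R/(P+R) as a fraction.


F1 = 2 * P * R / (P + R)
P = TP/(TP+FP) = 24/49 = 24/49
R = TP/(TP+FN) = 24/44 = 6/11
2 * P * R = 2 * 24/49 * 6/11 = 288/539
P + R = 24/49 + 6/11 = 558/539
F1 = 288/539 / 558/539 = 16/31

16/31


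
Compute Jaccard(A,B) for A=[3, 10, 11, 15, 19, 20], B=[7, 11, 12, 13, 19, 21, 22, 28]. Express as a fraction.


A intersect B = [11, 19]
|A intersect B| = 2
A union B = [3, 7, 10, 11, 12, 13, 15, 19, 20, 21, 22, 28]
|A union B| = 12
Jaccard = 2/12 = 1/6

1/6


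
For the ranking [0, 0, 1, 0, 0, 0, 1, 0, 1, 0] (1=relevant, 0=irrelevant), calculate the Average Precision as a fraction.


Computing P@k for each relevant position:
Position 1: not relevant
Position 2: not relevant
Position 3: relevant, P@3 = 1/3 = 1/3
Position 4: not relevant
Position 5: not relevant
Position 6: not relevant
Position 7: relevant, P@7 = 2/7 = 2/7
Position 8: not relevant
Position 9: relevant, P@9 = 3/9 = 1/3
Position 10: not relevant
Sum of P@k = 1/3 + 2/7 + 1/3 = 20/21
AP = 20/21 / 3 = 20/63

20/63


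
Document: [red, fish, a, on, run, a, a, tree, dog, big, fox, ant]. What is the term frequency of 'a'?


Document has 12 words
Scanning for 'a':
Found at positions: [2, 5, 6]
Count = 3

3


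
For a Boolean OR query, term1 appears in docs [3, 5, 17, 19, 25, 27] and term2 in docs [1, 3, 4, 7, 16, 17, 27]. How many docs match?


Boolean OR: find union of posting lists
term1 docs: [3, 5, 17, 19, 25, 27]
term2 docs: [1, 3, 4, 7, 16, 17, 27]
Union: [1, 3, 4, 5, 7, 16, 17, 19, 25, 27]
|union| = 10

10


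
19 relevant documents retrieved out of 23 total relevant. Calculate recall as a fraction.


Recall = retrieved_relevant / total_relevant
= 19 / 23
= 19 / (19 + 4)
= 19/23

19/23


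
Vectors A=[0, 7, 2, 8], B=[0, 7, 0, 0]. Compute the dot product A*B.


Dot product = sum of element-wise products
A[0]*B[0] = 0*0 = 0
A[1]*B[1] = 7*7 = 49
A[2]*B[2] = 2*0 = 0
A[3]*B[3] = 8*0 = 0
Sum = 0 + 49 + 0 + 0 = 49

49


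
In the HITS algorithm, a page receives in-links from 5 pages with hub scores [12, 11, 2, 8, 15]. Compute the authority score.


Authority = sum of hub scores of in-linkers
In-link 1: hub score = 12
In-link 2: hub score = 11
In-link 3: hub score = 2
In-link 4: hub score = 8
In-link 5: hub score = 15
Authority = 12 + 11 + 2 + 8 + 15 = 48

48


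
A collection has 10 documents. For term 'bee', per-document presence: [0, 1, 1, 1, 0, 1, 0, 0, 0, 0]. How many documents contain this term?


Checking each document for 'bee':
Doc 1: absent
Doc 2: present
Doc 3: present
Doc 4: present
Doc 5: absent
Doc 6: present
Doc 7: absent
Doc 8: absent
Doc 9: absent
Doc 10: absent
df = sum of presences = 0 + 1 + 1 + 1 + 0 + 1 + 0 + 0 + 0 + 0 = 4

4


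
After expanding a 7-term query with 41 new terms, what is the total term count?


Original terms: 7
Expansion terms: 41
Total = 7 + 41 = 48

48


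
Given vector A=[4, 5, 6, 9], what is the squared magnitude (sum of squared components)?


|A|^2 = sum of squared components
A[0]^2 = 4^2 = 16
A[1]^2 = 5^2 = 25
A[2]^2 = 6^2 = 36
A[3]^2 = 9^2 = 81
Sum = 16 + 25 + 36 + 81 = 158

158


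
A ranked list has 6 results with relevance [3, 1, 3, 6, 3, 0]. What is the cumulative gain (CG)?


Cumulative Gain = sum of relevance scores
Position 1: rel=3, running sum=3
Position 2: rel=1, running sum=4
Position 3: rel=3, running sum=7
Position 4: rel=6, running sum=13
Position 5: rel=3, running sum=16
Position 6: rel=0, running sum=16
CG = 16

16


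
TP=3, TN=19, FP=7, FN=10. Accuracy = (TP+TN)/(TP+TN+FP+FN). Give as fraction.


Accuracy = (TP + TN) / (TP + TN + FP + FN)
TP + TN = 3 + 19 = 22
Total = 3 + 19 + 7 + 10 = 39
Accuracy = 22 / 39 = 22/39

22/39


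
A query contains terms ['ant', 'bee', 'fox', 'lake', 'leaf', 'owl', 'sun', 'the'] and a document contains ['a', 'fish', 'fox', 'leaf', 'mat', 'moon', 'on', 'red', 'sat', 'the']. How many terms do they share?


Query terms: ['ant', 'bee', 'fox', 'lake', 'leaf', 'owl', 'sun', 'the']
Document terms: ['a', 'fish', 'fox', 'leaf', 'mat', 'moon', 'on', 'red', 'sat', 'the']
Common terms: ['fox', 'leaf', 'the']
Overlap count = 3

3


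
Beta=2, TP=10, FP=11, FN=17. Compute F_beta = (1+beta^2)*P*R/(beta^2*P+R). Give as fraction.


P = TP/(TP+FP) = 10/21 = 10/21
R = TP/(TP+FN) = 10/27 = 10/27
beta^2 = 2^2 = 4
(1 + beta^2) = 5
Numerator = (1+beta^2)*P*R = 500/567
Denominator = beta^2*P + R = 40/21 + 10/27 = 430/189
F_beta = 50/129

50/129


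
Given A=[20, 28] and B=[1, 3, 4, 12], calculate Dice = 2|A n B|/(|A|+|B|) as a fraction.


A intersect B = []
|A intersect B| = 0
|A| = 2, |B| = 4
Dice = 2*0 / (2+4)
= 0 / 6 = 0

0


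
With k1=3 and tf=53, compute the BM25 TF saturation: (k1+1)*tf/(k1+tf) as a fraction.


BM25 TF component = (k1+1)*tf / (k1+tf)
k1 = 3, tf = 53
Numerator = (3+1)*53 = 212
Denominator = 3 + 53 = 56
= 212/56 = 53/14

53/14


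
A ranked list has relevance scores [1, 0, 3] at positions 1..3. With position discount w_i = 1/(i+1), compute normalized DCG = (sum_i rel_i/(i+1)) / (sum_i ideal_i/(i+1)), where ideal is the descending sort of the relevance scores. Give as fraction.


Position discount weights w_i = 1/(i+1) for i=1..3:
Weights = [1/2, 1/3, 1/4]
Actual relevance: [1, 0, 3]
DCG = 1/2 + 0/3 + 3/4 = 5/4
Ideal relevance (sorted desc): [3, 1, 0]
Ideal DCG = 3/2 + 1/3 + 0/4 = 11/6
nDCG = DCG / ideal_DCG = 5/4 / 11/6 = 15/22

15/22


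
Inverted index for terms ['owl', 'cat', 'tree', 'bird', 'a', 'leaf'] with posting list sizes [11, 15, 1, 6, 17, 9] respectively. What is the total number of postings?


Summing posting list sizes:
'owl': 11 postings
'cat': 15 postings
'tree': 1 postings
'bird': 6 postings
'a': 17 postings
'leaf': 9 postings
Total = 11 + 15 + 1 + 6 + 17 + 9 = 59

59


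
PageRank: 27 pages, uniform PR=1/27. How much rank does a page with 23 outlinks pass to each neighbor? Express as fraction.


Initial PR = 1/27 = 1/27
Outlinks = 23
Contribution per link = PR / outlinks
= 1/27 / 23
= 1/621

1/621


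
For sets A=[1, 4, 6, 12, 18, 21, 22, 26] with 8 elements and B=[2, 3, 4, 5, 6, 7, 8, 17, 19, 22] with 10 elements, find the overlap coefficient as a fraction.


A intersect B = [4, 6, 22]
|A intersect B| = 3
min(|A|, |B|) = min(8, 10) = 8
Overlap = 3 / 8 = 3/8

3/8


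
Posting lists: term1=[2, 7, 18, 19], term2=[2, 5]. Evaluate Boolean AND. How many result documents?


Boolean AND: find intersection of posting lists
term1 docs: [2, 7, 18, 19]
term2 docs: [2, 5]
Intersection: [2]
|intersection| = 1

1


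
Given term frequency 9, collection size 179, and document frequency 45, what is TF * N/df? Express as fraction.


TF * (N/df)
= 9 * (179/45)
= 9 * 179/45
= 179/5

179/5


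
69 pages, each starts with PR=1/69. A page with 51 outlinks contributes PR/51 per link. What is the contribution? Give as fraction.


Initial PR = 1/69 = 1/69
Outlinks = 51
Contribution per link = PR / outlinks
= 1/69 / 51
= 1/3519

1/3519


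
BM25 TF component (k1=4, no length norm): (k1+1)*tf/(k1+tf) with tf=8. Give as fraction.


BM25 TF component = (k1+1)*tf / (k1+tf)
k1 = 4, tf = 8
Numerator = (4+1)*8 = 40
Denominator = 4 + 8 = 12
= 40/12 = 10/3

10/3


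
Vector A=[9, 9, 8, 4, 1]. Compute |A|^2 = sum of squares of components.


|A|^2 = sum of squared components
A[0]^2 = 9^2 = 81
A[1]^2 = 9^2 = 81
A[2]^2 = 8^2 = 64
A[3]^2 = 4^2 = 16
A[4]^2 = 1^2 = 1
Sum = 81 + 81 + 64 + 16 + 1 = 243

243


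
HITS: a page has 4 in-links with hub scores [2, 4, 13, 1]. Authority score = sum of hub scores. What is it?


Authority = sum of hub scores of in-linkers
In-link 1: hub score = 2
In-link 2: hub score = 4
In-link 3: hub score = 13
In-link 4: hub score = 1
Authority = 2 + 4 + 13 + 1 = 20

20


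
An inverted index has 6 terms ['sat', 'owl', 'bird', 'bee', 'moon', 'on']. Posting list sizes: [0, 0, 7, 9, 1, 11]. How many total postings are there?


Summing posting list sizes:
'sat': 0 postings
'owl': 0 postings
'bird': 7 postings
'bee': 9 postings
'moon': 1 postings
'on': 11 postings
Total = 0 + 0 + 7 + 9 + 1 + 11 = 28

28


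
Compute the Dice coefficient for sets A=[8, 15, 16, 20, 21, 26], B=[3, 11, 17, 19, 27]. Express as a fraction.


A intersect B = []
|A intersect B| = 0
|A| = 6, |B| = 5
Dice = 2*0 / (6+5)
= 0 / 11 = 0

0
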